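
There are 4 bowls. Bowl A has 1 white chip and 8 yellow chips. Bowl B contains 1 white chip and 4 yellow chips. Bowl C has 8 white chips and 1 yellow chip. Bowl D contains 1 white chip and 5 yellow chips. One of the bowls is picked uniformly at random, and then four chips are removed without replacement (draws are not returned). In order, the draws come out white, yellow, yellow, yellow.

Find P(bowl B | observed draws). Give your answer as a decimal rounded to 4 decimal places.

0.4186

Compute the likelihood of the observed sequence for each case: P(data | bowl A) = (1/9)(8/8)(7/7)(6/6) = 1/9; P(data | bowl B) = (1/5)(4/4)(3/3)(2/2) = 1/5; P(data | bowl C) = (8/9)(1/8)(0/7) = 0; P(data | bowl D) = (1/6)(5/5)(4/4)(3/3) = 1/6.
Weighting by the prior gives 1/4 · 1/9 = 1/36, 1/4 · 1/5 = 1/20, 1/4 · 0 = 0, 1/4 · 1/6 = 1/24; with total 43/360.
Therefore the posterior P(bowl B | data) = (1/20) / (43/360) = 18/43.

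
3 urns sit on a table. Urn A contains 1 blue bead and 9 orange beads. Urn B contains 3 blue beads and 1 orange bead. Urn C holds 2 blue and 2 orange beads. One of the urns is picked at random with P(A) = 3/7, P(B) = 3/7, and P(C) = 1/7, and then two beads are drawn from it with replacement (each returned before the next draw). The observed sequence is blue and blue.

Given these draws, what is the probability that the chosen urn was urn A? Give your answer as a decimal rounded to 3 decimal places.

0.015

Under each hypothesis, the probability of the observed sequence is: P(data | urn A) = (1/10)(1/10) = 0.01; P(data | urn B) = (3/4)(3/4) = 0.5625; P(data | urn C) = (2/4)(2/4) = 0.25.
Weighting by the prior gives 3/7 · 0.01 = 0.0042857, 3/7 · 0.5625 = 0.24107, 1/7 · 0.25 = 0.035714; summing to 0.28107.
By Bayes' rule, P(urn A | data) = (0.0042857) / (0.28107) = 0.015248.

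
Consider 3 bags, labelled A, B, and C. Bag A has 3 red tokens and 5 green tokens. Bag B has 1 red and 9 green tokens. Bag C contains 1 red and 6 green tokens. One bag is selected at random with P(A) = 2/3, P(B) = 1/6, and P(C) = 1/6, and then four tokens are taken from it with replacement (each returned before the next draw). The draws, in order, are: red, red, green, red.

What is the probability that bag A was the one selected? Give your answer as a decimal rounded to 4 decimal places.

0.9749

The likelihood of the observed sequence under each hypothesis: P(data | bag A) = (3/8)(3/8)(5/8)(3/8) = 0.032959; P(data | bag B) = (1/10)(1/10)(9/10)(1/10) = 0.0009; P(data | bag C) = (1/7)(1/7)(6/7)(1/7) = 0.002499.
Multiplying each by its prior: 2/3 · 0.032959 = 0.021973, 1/6 · 0.0009 = 0.00015, 1/6 · 0.002499 = 0.00041649; summing to 0.022539.
By Bayes' rule, P(bag A | data) = (0.021973) / (0.022539) = 0.97487.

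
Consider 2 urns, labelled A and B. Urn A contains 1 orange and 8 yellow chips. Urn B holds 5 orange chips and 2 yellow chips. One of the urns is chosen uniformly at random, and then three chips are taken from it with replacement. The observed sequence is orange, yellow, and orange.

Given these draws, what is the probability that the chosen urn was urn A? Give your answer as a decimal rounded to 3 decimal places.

0.070

Compute the likelihood of the observed sequence for each case: P(data | urn A) = (1/9)(8/9)(1/9) = 0.010974; P(data | urn B) = (5/7)(2/7)(5/7) = 0.14577.
Multiplying each by its prior: 1/2 · 0.010974 = 0.005487, 1/2 · 0.14577 = 0.072886; these sum to 0.078373.
By Bayes' rule, P(urn A | data) = (0.005487) / (0.078373) = 0.070011.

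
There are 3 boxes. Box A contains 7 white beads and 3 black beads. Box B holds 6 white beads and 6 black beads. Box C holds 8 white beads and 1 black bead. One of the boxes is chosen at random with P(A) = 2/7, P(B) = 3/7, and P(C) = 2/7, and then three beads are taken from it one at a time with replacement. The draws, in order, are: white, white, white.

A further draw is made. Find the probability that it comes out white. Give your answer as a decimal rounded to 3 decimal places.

0.777

The likelihood of the observed sequence under each hypothesis: P(data | box A) = (7/10)(7/10)(7/10) = 0.343; P(data | box B) = (6/12)(6/12)(6/12) = 0.125; P(data | box C) = (8/9)(8/9)(8/9) = 0.70233.
Weighting by the prior gives 2/7 · 0.343 = 0.098, 3/7 · 0.125 = 0.053571, 2/7 · 0.70233 = 0.20067; with total 0.35224.
Normalising, the posterior is P(box A | data) = 0.27822, P(box B | data) = 0.15209, P(box C | data) = 0.56969.
Averaging over the posterior, P(white next | data) = (7/10)(0.27822) + (1/2)(0.15209) + (8/9)(0.56969) = 0.77719.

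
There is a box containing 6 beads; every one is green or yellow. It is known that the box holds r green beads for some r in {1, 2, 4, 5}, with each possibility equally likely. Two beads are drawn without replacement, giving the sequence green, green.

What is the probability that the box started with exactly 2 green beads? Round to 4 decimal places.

Compute the likelihood of the observed sequence for each case: P(data | r = 1) = (1/6)(0/5) = 0; P(data | r = 2) = (2/6)(1/5) = 1/15; P(data | r = 4) = (4/6)(3/5) = 2/5; P(data | r = 5) = (5/6)(4/5) = 2/3.
The prior-weighted likelihoods are 1/4 · 0 = 0, 1/4 · 1/15 = 1/60, 1/4 · 2/5 = 1/10, 1/4 · 2/3 = 1/6; with total 17/60.
Therefore the posterior P(r = 2 | data) = (1/60) / (17/60) = 1/17.

0.0588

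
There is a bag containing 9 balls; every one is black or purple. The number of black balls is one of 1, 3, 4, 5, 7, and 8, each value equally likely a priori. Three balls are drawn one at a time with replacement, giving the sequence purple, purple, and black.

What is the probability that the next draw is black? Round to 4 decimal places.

Compute the likelihood of the observed sequence for each case: P(data | r = 1) = (8/9)(8/9)(1/9) = 0.087791; P(data | r = 3) = (6/9)(6/9)(3/9) = 0.14815; P(data | r = 4) = (5/9)(5/9)(4/9) = 0.13717; P(data | r = 5) = (4/9)(4/9)(5/9) = 0.10974; P(data | r = 7) = (2/9)(2/9)(7/9) = 0.038409; P(data | r = 8) = (1/9)(1/9)(8/9) = 0.010974.
Multiplying each by its prior: 1/6 · 0.087791 = 0.014632, 1/6 · 0.14815 = 0.024691, 1/6 · 0.13717 = 0.022862, 1/6 · 0.10974 = 0.01829, 1/6 · 0.038409 = 0.0064015, 1/6 · 0.010974 = 0.001829; summing to 0.088706.
Dividing through by the total gives posterior P(r = 1 | data) = 0.16495, P(r = 3 | data) = 0.27835, P(r = 4 | data) = 0.25773, P(r = 5 | data) = 0.20619, P(r = 7 | data) = 0.072165, P(r = 8 | data) = 0.020619.
Averaging over the posterior, P(black next | data) = (1/9)(0.16495) + (1/3)(0.27835) + (4/9)(0.25773) + (5/9)(0.20619) + (7/9)(0.072165) + (8/9)(0.020619) = 0.41466.

0.4147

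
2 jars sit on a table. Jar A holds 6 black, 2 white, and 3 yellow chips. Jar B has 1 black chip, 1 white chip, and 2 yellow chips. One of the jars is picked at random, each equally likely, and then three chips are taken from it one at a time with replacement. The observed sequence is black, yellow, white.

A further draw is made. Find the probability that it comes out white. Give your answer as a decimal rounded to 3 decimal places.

Under each hypothesis, the probability of the observed sequence is: P(data | jar A) = (6/11)(3/11)(2/11) = 0.027047; P(data | jar B) = (1/4)(2/4)(1/4) = 0.03125.
Weighting by the prior gives 1/2 · 0.027047 = 0.013524, 1/2 · 0.03125 = 0.015625; summing to 0.029149.
The posterior is then P(jar A | data) = 0.46395, P(jar B | data) = 0.53605.
The predictive probability is P(white next | data) = (2/11)(0.46395) + (1/4)(0.53605) = 0.21837.

0.218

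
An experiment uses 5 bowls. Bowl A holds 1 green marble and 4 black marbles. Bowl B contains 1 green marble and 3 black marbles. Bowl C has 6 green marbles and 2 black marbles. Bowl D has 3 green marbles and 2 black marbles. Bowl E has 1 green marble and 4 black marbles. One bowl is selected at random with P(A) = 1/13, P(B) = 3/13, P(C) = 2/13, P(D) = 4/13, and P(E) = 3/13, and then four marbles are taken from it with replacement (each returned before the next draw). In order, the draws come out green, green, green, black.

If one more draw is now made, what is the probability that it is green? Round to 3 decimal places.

For each hypothesis, P(data | H) works out to: P(data | bowl A) = (1/5)(1/5)(1/5)(4/5) = 0.0064; P(data | bowl B) = (1/4)(1/4)(1/4)(3/4) = 0.011719; P(data | bowl C) = (6/8)(6/8)(6/8)(2/8) = 0.10547; P(data | bowl D) = (3/5)(3/5)(3/5)(2/5) = 0.0864; P(data | bowl E) = (1/5)(1/5)(1/5)(4/5) = 0.0064.
Multiplying each by its prior: 1/13 · 0.0064 = 0.00049231, 3/13 · 0.011719 = 0.0027043, 2/13 · 0.10547 = 0.016226, 4/13 · 0.0864 = 0.026585, 3/13 · 0.0064 = 0.0014769; these sum to 0.047484.
The posterior is then P(bowl A | data) = 0.010368, P(bowl B | data) = 0.056952, P(bowl C | data) = 0.34171, P(bowl D | data) = 0.55986, P(bowl E | data) = 0.031104.
Averaging over the posterior, P(green next | data) = (1/5)(0.010368) + (1/4)(0.056952) + (3/4)(0.34171) + (3/5)(0.55986) + (1/5)(0.031104) = 0.61474.

0.615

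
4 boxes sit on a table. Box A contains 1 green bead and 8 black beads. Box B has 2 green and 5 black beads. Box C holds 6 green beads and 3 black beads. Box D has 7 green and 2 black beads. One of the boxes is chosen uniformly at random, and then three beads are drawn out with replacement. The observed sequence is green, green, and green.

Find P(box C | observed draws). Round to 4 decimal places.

0.3743

The likelihood of the observed sequence under each hypothesis: P(data | box A) = (1/9)(1/9)(1/9) = 0.0013717; P(data | box B) = (2/7)(2/7)(2/7) = 0.023324; P(data | box C) = (6/9)(6/9)(6/9) = 0.2963; P(data | box D) = (7/9)(7/9)(7/9) = 0.47051.
Weighting by the prior gives 1/4 · 0.0013717 = 0.00034294, 1/4 · 0.023324 = 0.0058309, 1/4 · 0.2963 = 0.074074, 1/4 · 0.47051 = 0.11763; summing to 0.19787.
By Bayes' rule, P(box C | data) = (0.074074) / (0.19787) = 0.37435.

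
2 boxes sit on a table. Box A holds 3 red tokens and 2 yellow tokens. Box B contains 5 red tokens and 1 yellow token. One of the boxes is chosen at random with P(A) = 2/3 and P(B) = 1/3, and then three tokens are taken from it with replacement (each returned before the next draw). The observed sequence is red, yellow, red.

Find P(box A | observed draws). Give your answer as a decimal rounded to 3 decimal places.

0.713

The likelihood of the observed sequence under each hypothesis: P(data | box A) = (3/5)(2/5)(3/5) = 0.144; P(data | box B) = (5/6)(1/6)(5/6) = 0.11574.
Multiplying each by its prior: 2/3 · 0.144 = 0.096, 1/3 · 0.11574 = 0.03858; with total 0.13458.
By Bayes' rule, P(box A | data) = (0.096) / (0.13458) = 0.71333.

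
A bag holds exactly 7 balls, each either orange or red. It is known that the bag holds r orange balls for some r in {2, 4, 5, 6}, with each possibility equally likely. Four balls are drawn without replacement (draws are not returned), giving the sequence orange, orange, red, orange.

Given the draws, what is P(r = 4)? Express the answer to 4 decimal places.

Compute the likelihood of the observed sequence for each case: P(data | r = 2) = (2/7)(1/6)(5/5)(0/4) = 0; P(data | r = 4) = (4/7)(3/6)(3/5)(2/4) = 3/35; P(data | r = 5) = (5/7)(4/6)(2/5)(3/4) = 1/7; P(data | r = 6) = (6/7)(5/6)(1/5)(4/4) = 1/7.
Weighting by the prior gives 1/4 · 0 = 0, 1/4 · 3/35 = 3/140, 1/4 · 1/7 = 1/28, 1/4 · 1/7 = 1/28; with total 13/140.
By Bayes' rule, P(r = 4 | data) = (3/140) / (13/140) = 3/13.

0.2308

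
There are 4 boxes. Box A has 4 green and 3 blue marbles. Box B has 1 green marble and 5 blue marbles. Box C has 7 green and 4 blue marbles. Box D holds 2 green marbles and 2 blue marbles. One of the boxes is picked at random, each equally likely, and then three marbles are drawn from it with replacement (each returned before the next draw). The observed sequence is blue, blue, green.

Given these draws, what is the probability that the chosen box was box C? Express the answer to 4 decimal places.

The likelihood of the observed sequence under each hypothesis: P(data | box A) = (3/7)(3/7)(4/7) = 0.10496; P(data | box B) = (5/6)(5/6)(1/6) = 0.11574; P(data | box C) = (4/11)(4/11)(7/11) = 0.084147; P(data | box D) = (2/4)(2/4)(2/4) = 0.125.
Weighting by the prior gives 1/4 · 0.10496 = 0.026239, 1/4 · 0.11574 = 0.028935, 1/4 · 0.084147 = 0.021037, 1/4 · 0.125 = 0.03125; these sum to 0.10746.
Hence P(box C | data) = (0.021037) / (0.10746) = 0.19576.

0.1958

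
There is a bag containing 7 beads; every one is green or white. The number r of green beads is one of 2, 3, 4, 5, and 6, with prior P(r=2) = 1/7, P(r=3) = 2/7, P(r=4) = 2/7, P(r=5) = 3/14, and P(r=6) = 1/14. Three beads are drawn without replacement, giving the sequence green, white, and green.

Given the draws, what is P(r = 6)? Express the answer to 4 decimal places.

0.0732

Compute the likelihood of the observed sequence for each case: P(data | r = 2) = (2/7)(5/6)(1/5) = 1/21; P(data | r = 3) = (3/7)(4/6)(2/5) = 4/35; P(data | r = 4) = (4/7)(3/6)(3/5) = 6/35; P(data | r = 5) = (5/7)(2/6)(4/5) = 4/21; P(data | r = 6) = (6/7)(1/6)(5/5) = 1/7.
Weighting by the prior gives 1/7 · 1/21 = 1/147, 2/7 · 4/35 = 8/245, 2/7 · 6/35 = 12/245, 3/14 · 4/21 = 2/49, 1/14 · 1/7 = 1/98; summing to 41/294.
Hence P(r = 6 | data) = (1/98) / (41/294) = 3/41.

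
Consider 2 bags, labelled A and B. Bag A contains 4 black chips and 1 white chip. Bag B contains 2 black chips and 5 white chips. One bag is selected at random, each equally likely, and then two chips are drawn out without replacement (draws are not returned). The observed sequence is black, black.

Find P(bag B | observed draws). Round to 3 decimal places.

0.074

Compute the likelihood of the observed sequence for each case: P(data | bag A) = (4/5)(3/4) = 3/5; P(data | bag B) = (2/7)(1/6) = 1/21.
Weighting by the prior gives 1/2 · 3/5 = 3/10, 1/2 · 1/21 = 1/42; with total 34/105.
Therefore the posterior P(bag B | data) = (1/42) / (34/105) = 5/68.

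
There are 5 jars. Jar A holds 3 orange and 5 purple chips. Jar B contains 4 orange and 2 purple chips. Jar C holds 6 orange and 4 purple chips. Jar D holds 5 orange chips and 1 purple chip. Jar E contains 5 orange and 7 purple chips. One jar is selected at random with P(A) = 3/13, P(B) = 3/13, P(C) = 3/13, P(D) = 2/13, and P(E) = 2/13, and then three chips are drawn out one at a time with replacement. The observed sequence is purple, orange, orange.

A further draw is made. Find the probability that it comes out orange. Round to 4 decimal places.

Compute the likelihood of the observed sequence for each case: P(data | jar A) = (5/8)(3/8)(3/8) = 0.087891; P(data | jar B) = (2/6)(4/6)(4/6) = 0.14815; P(data | jar C) = (4/10)(6/10)(6/10) = 0.144; P(data | jar D) = (1/6)(5/6)(5/6) = 0.11574; P(data | jar E) = (7/12)(5/12)(5/12) = 0.10127.
Weighting by the prior gives 3/13 · 0.087891 = 0.020282, 3/13 · 0.14815 = 0.034188, 3/13 · 0.144 = 0.033231, 2/13 · 0.11574 = 0.017806, 2/13 · 0.10127 = 0.01558; with total 0.12109.
Dividing through by the total gives posterior P(jar A | data) = 0.1675, P(jar B | data) = 0.28234, P(jar C | data) = 0.27443, P(jar D | data) = 0.14705, P(jar E | data) = 0.12867.
The predictive probability is P(orange next | data) = (3/8)(0.1675) + (2/3)(0.28234) + (3/5)(0.27443) + (5/6)(0.14705) + (5/12)(0.12867) = 0.59186.

0.5919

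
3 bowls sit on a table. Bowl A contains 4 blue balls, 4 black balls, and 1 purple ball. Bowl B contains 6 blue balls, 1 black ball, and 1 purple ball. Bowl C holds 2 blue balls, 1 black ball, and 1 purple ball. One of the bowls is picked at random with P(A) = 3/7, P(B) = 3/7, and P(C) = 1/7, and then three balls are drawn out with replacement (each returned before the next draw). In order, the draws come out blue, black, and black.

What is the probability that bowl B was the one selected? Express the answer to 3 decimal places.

Under each hypothesis, the probability of the observed sequence is: P(data | bowl A) = (4/9)(4/9)(4/9) = 0.087791; P(data | bowl B) = (6/8)(1/8)(1/8) = 0.011719; P(data | bowl C) = (2/4)(1/4)(1/4) = 0.03125.
Weighting by the prior gives 3/7 · 0.087791 = 0.037625, 3/7 · 0.011719 = 0.0050223, 1/7 · 0.03125 = 0.0044643; these sum to 0.047112.
Hence P(bowl B | data) = (0.0050223) / (0.047112) = 0.1066.

0.107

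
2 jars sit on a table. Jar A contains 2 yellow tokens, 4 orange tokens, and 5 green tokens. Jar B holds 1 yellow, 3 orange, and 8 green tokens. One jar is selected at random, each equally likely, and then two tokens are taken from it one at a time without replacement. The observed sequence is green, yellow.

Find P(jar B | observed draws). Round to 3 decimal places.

0.400

Compute the likelihood of the observed sequence for each case: P(data | jar A) = (5/11)(2/10) = 1/11; P(data | jar B) = (8/12)(1/11) = 2/33.
Multiplying each by its prior: 1/2 · 1/11 = 1/22, 1/2 · 2/33 = 1/33; with total 5/66.
So P(jar B | data) = (1/33) / (5/66) = 2/5.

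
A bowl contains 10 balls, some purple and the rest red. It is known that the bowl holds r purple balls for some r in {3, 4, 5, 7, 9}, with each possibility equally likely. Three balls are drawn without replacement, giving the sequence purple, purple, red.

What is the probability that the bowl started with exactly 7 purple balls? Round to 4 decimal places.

0.3058

For each hypothesis, P(data | H) works out to: P(data | r = 3) = (3/10)(2/9)(7/8) = 7/120; P(data | r = 4) = (4/10)(3/9)(6/8) = 1/10; P(data | r = 5) = (5/10)(4/9)(5/8) = 5/36; P(data | r = 7) = (7/10)(6/9)(3/8) = 7/40; P(data | r = 9) = (9/10)(8/9)(1/8) = 1/10.
The prior-weighted likelihoods are 1/5 · 7/120 = 7/600, 1/5 · 1/10 = 1/50, 1/5 · 5/36 = 1/36, 1/5 · 7/40 = 7/200, 1/5 · 1/10 = 1/50; summing to 103/900.
So P(r = 7 | data) = (7/200) / (103/900) = 63/206.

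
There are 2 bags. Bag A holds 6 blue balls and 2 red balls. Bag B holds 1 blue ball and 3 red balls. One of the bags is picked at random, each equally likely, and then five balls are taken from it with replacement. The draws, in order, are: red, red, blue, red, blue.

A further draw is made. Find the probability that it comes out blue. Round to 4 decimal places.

Under each hypothesis, the probability of the observed sequence is: P(data | bag A) = (2/8)(2/8)(6/8)(2/8)(6/8) = 0.0087891; P(data | bag B) = (3/4)(3/4)(1/4)(3/4)(1/4) = 0.026367.
The prior-weighted likelihoods are 1/2 · 0.0087891 = 0.0043945, 1/2 · 0.026367 = 0.013184; with total 0.017578.
The posterior is then P(bag A | data) = 0.25, P(bag B | data) = 0.75.
The predictive probability is P(blue next | data) = (3/4)(0.25) + (1/4)(0.75) = 0.375.

0.3750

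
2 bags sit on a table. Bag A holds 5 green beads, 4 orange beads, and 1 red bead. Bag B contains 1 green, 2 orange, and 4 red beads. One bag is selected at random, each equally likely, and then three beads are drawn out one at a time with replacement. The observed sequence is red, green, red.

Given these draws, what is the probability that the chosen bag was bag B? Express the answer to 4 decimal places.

0.9032

The likelihood of the observed sequence under each hypothesis: P(data | bag A) = (1/10)(5/10)(1/10) = 0.005; P(data | bag B) = (4/7)(1/7)(4/7) = 0.046647.
Weighting by the prior gives 1/2 · 0.005 = 0.0025, 1/2 · 0.046647 = 0.023324; these sum to 0.025824.
By Bayes' rule, P(bag B | data) = (0.023324) / (0.025824) = 0.90319.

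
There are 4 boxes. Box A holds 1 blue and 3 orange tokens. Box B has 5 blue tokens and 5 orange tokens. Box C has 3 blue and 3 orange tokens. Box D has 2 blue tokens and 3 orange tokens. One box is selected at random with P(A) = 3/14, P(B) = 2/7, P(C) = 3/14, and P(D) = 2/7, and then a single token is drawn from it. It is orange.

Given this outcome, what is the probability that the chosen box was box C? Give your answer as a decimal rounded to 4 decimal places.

0.1840

The likelihood of this draw under each hypothesis: P(data | box A) = (3/4) = 3/4; P(data | box B) = (5/10) = 1/2; P(data | box C) = (3/6) = 1/2; P(data | box D) = (3/5) = 3/5.
Multiplying each by its prior: 3/14 · 3/4 = 9/56, 2/7 · 1/2 = 1/7, 3/14 · 1/2 = 3/28, 2/7 · 3/5 = 6/35; summing to 163/280.
Hence P(box C | data) = (3/28) / (163/280) = 30/163.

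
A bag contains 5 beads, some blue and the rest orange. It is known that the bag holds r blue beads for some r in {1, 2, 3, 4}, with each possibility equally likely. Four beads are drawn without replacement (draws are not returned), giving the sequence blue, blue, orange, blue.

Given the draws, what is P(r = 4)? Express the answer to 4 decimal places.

0.6667

Under each hypothesis, the probability of the observed sequence is: P(data | r = 1) = (1/5)(0/4) = 0; P(data | r = 2) = (2/5)(1/4)(3/3)(0/2) = 0; P(data | r = 3) = (3/5)(2/4)(2/3)(1/2) = 1/10; P(data | r = 4) = (4/5)(3/4)(1/3)(2/2) = 1/5.
The prior-weighted likelihoods are 1/4 · 0 = 0, 1/4 · 0 = 0, 1/4 · 1/10 = 1/40, 1/4 · 1/5 = 1/20; these sum to 3/40.
So P(r = 4 | data) = (1/20) / (3/40) = 2/3.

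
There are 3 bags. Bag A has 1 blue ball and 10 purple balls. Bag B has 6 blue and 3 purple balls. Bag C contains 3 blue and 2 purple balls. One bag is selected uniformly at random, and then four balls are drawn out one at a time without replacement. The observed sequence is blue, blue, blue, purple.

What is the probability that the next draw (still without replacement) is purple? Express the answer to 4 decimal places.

For each hypothesis, P(data | H) works out to: P(data | bag A) = (1/11)(0/10) = 0; P(data | bag B) = (6/9)(5/8)(4/7)(3/6) = 5/42; P(data | bag C) = (3/5)(2/4)(1/3)(2/2) = 1/10.
Multiplying each by its prior: 1/3 · 0 = 0, 1/3 · 5/42 = 5/126, 1/3 · 1/10 = 1/30; these sum to 23/315.
Normalising, the posterior is P(bag A | data) = 0, P(bag B | data) = 25/46, P(bag C | data) = 21/46.
The predictive probability is P(purple next | data) = (2/5)(25/46) + (1)(21/46) = 31/46.

0.6739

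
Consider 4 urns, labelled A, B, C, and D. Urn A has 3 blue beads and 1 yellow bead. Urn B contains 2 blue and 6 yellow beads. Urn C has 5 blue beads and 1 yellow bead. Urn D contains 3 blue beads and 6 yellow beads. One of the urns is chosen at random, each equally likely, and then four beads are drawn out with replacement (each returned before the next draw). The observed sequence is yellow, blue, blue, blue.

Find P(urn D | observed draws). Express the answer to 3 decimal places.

0.104

The likelihood of the observed sequence under each hypothesis: P(data | urn A) = (1/4)(3/4)(3/4)(3/4) = 0.10547; P(data | urn B) = (6/8)(2/8)(2/8)(2/8) = 0.011719; P(data | urn C) = (1/6)(5/6)(5/6)(5/6) = 0.096451; P(data | urn D) = (6/9)(3/9)(3/9)(3/9) = 0.024691.
Multiplying each by its prior: 1/4 · 0.10547 = 0.026367, 1/4 · 0.011719 = 0.0029297, 1/4 · 0.096451 = 0.024113, 1/4 · 0.024691 = 0.0061728; summing to 0.059582.
By Bayes' rule, P(urn D | data) = (0.0061728) / (0.059582) = 0.1036.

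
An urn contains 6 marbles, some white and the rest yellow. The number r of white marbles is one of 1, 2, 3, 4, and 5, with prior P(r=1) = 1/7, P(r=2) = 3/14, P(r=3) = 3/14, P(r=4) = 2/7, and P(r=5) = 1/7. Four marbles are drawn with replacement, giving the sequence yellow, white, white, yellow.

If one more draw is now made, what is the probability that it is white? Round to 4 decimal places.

Under each hypothesis, the probability of the observed sequence is: P(data | r = 1) = (5/6)(1/6)(1/6)(5/6) = 0.01929; P(data | r = 2) = (4/6)(2/6)(2/6)(4/6) = 0.049383; P(data | r = 3) = (3/6)(3/6)(3/6)(3/6) = 0.0625; P(data | r = 4) = (2/6)(4/6)(4/6)(2/6) = 0.049383; P(data | r = 5) = (1/6)(5/6)(5/6)(1/6) = 0.01929.
Multiplying each by its prior: 1/7 · 0.01929 = 0.0027557, 3/14 · 0.049383 = 0.010582, 3/14 · 0.0625 = 0.013393, 2/7 · 0.049383 = 0.014109, 1/7 · 0.01929 = 0.0027557; summing to 0.043596.
Normalising, the posterior is P(r = 1 | data) = 0.063211, P(r = 2 | data) = 0.24273, P(r = 3 | data) = 0.30721, P(r = 4 | data) = 0.32364, P(r = 5 | data) = 0.063211.
The predictive probability is P(white next | data) = (1/6)(0.063211) + (1/3)(0.24273) + (1/2)(0.30721) + (2/3)(0.32364) + (5/6)(0.063211) = 0.51349.

0.5135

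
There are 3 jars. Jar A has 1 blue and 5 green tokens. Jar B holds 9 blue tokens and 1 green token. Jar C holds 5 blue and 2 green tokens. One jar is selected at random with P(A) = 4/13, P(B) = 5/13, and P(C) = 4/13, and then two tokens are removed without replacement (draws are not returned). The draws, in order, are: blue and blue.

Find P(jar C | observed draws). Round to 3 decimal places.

Under each hypothesis, the probability of the observed sequence is: P(data | jar A) = (1/6)(0/5) = 0; P(data | jar B) = (9/10)(8/9) = 4/5; P(data | jar C) = (5/7)(4/6) = 10/21.
Multiplying each by its prior: 4/13 · 0 = 0, 5/13 · 4/5 = 4/13, 4/13 · 10/21 = 40/273; summing to 124/273.
Hence P(jar C | data) = (40/273) / (124/273) = 10/31.

0.323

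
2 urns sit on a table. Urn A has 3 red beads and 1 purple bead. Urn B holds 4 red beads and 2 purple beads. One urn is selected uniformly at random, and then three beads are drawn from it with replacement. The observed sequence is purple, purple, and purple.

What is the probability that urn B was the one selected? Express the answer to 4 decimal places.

For each hypothesis, P(data | H) works out to: P(data | urn A) = (1/4)(1/4)(1/4) = 0.015625; P(data | urn B) = (2/6)(2/6)(2/6) = 0.037037.
Weighting by the prior gives 1/2 · 0.015625 = 0.0078125, 1/2 · 0.037037 = 0.018519; with total 0.026331.
Hence P(urn B | data) = (0.018519) / (0.026331) = 0.7033.

0.7033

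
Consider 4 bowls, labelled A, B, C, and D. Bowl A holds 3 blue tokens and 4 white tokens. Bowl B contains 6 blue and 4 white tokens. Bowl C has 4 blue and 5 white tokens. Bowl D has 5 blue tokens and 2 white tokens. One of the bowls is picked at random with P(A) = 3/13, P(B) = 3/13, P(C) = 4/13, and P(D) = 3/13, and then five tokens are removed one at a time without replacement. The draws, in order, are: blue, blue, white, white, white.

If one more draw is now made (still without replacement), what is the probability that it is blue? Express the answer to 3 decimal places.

0.549

Compute the likelihood of the observed sequence for each case: P(data | bowl A) = (3/7)(2/6)(4/5)(3/4)(2/3) = 2/35; P(data | bowl B) = (6/10)(5/9)(4/8)(3/7)(2/6) = 1/42; P(data | bowl C) = (4/9)(3/8)(5/7)(4/6)(3/5) = 1/21; P(data | bowl D) = (5/7)(4/6)(2/5)(1/4)(0/3) = 0.
Multiplying each by its prior: 3/13 · 2/35 = 6/455, 3/13 · 1/42 = 1/182, 4/13 · 1/21 = 4/273, 3/13 · 0 = 0; summing to 1/30.
The posterior is then P(bowl A | data) = 36/91, P(bowl B | data) = 15/91, P(bowl C | data) = 40/91, P(bowl D | data) = 0.
So P(blue next | data) = Σ P(blue next | H) P(H | data) = (1/2)(36/91) + (4/5)(15/91) + (1/2)(40/91) = 50/91.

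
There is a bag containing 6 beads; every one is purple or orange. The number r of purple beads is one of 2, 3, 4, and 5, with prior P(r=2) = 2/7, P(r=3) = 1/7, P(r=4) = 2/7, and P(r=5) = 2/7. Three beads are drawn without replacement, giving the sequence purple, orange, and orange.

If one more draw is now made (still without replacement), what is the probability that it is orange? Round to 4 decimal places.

Under each hypothesis, the probability of the observed sequence is: P(data | r = 2) = (2/6)(4/5)(3/4) = 1/5; P(data | r = 3) = (3/6)(3/5)(2/4) = 3/20; P(data | r = 4) = (4/6)(2/5)(1/4) = 1/15; P(data | r = 5) = (5/6)(1/5)(0/4) = 0.
Weighting by the prior gives 2/7 · 1/5 = 2/35, 1/7 · 3/20 = 3/140, 2/7 · 1/15 = 2/105, 2/7 · 0 = 0; with total 41/420.
Normalising, the posterior is P(r = 2 | data) = 24/41, P(r = 3 | data) = 9/41, P(r = 4 | data) = 8/41, P(r = 5 | data) = 0.
So P(orange next | data) = Σ P(orange next | H) P(H | data) = (2/3)(24/41) + (1/3)(9/41) + (0)(8/41) = 19/41.

0.4634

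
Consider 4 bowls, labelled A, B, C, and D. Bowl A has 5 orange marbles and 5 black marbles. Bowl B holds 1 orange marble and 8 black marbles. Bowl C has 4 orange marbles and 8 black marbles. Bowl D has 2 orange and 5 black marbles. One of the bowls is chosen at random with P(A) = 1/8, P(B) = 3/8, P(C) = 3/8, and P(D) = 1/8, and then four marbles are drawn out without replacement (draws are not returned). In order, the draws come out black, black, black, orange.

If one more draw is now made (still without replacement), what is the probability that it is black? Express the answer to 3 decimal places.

0.755

Compute the likelihood of the observed sequence for each case: P(data | bowl A) = (5/10)(4/9)(3/8)(5/7) = 0.059524; P(data | bowl B) = (8/9)(7/8)(6/7)(1/6) = 0.11111; P(data | bowl C) = (8/12)(7/11)(6/10)(4/9) = 0.11313; P(data | bowl D) = (5/7)(4/6)(3/5)(2/4) = 0.14286.
Weighting by the prior gives 1/8 · 0.059524 = 0.0074405, 3/8 · 0.11111 = 0.041667, 3/8 · 0.11313 = 0.042424, 1/8 · 0.14286 = 0.017857; with total 0.10939.
Dividing through by the total gives posterior P(bowl A | data) = 0.068019, P(bowl B | data) = 0.38091, P(bowl C | data) = 0.38783, P(bowl D | data) = 0.16325.
The predictive probability is P(black next | data) = (1/3)(0.068019) + (1)(0.38091) + (5/8)(0.38783) + (2/3)(0.16325) = 0.7548.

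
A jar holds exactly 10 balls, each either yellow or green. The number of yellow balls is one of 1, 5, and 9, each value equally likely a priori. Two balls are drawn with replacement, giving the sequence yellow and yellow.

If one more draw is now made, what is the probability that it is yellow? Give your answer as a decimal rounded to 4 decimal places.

0.7991

The likelihood of the observed sequence under each hypothesis: P(data | r = 1) = (1/10)(1/10) = 1/100; P(data | r = 5) = (5/10)(5/10) = 1/4; P(data | r = 9) = (9/10)(9/10) = 81/100.
Multiplying each by its prior: 1/3 · 1/100 = 1/300, 1/3 · 1/4 = 1/12, 1/3 · 81/100 = 27/100; these sum to 107/300.
Normalising, the posterior is P(r = 1 | data) = 1/107, P(r = 5 | data) = 25/107, P(r = 9 | data) = 81/107.
The predictive probability is P(yellow next | data) = (1/10)(1/107) + (1/2)(25/107) + (9/10)(81/107) = 171/214.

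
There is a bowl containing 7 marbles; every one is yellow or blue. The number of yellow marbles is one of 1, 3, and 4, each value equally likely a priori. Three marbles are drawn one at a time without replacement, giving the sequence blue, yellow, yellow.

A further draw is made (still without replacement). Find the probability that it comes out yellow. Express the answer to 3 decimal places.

0.400

Compute the likelihood of the observed sequence for each case: P(data | r = 1) = (6/7)(1/6)(0/5) = 0; P(data | r = 3) = (4/7)(3/6)(2/5) = 4/35; P(data | r = 4) = (3/7)(4/6)(3/5) = 6/35.
Multiplying each by its prior: 1/3 · 0 = 0, 1/3 · 4/35 = 4/105, 1/3 · 6/35 = 2/35; with total 2/21.
The posterior is then P(r = 1 | data) = 0, P(r = 3 | data) = 2/5, P(r = 4 | data) = 3/5.
Averaging over the posterior, P(yellow next | data) = (1/4)(2/5) + (1/2)(3/5) = 2/5.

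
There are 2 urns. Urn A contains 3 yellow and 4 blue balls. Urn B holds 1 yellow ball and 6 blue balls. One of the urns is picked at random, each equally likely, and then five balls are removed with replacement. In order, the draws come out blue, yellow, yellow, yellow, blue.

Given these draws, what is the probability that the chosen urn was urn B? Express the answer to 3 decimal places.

0.077

The likelihood of the observed sequence under each hypothesis: P(data | urn A) = (4/7)(3/7)(3/7)(3/7)(4/7) = 0.025704; P(data | urn B) = (6/7)(1/7)(1/7)(1/7)(6/7) = 0.002142.
Multiplying each by its prior: 1/2 · 0.025704 = 0.012852, 1/2 · 0.002142 = 0.001071; with total 0.013923.
So P(urn B | data) = (0.001071) / (0.013923) = 0.076923.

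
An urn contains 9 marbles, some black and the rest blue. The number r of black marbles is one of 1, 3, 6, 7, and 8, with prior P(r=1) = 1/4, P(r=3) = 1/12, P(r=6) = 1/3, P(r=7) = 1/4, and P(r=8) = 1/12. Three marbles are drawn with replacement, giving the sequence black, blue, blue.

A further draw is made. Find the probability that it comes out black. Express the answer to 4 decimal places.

0.4503

Under each hypothesis, the probability of the observed sequence is: P(data | r = 1) = (1/9)(8/9)(8/9) = 0.087791; P(data | r = 3) = (3/9)(6/9)(6/9) = 0.14815; P(data | r = 6) = (6/9)(3/9)(3/9) = 0.074074; P(data | r = 7) = (7/9)(2/9)(2/9) = 0.038409; P(data | r = 8) = (8/9)(1/9)(1/9) = 0.010974.
Weighting by the prior gives 1/4 · 0.087791 = 0.021948, 1/12 · 0.14815 = 0.012346, 1/3 · 0.074074 = 0.024691, 1/4 · 0.038409 = 0.0096022, 1/12 · 0.010974 = 0.00091449; with total 0.069502.
Normalising, the posterior is P(r = 1 | data) = 0.31579, P(r = 3 | data) = 0.17763, P(r = 6 | data) = 0.35526, P(r = 7 | data) = 0.13816, P(r = 8 | data) = 0.013158.
So P(black next | data) = Σ P(black next | H) P(H | data) = (1/9)(0.31579) + (1/3)(0.17763) + (2/3)(0.35526) + (7/9)(0.13816) + (8/9)(0.013158) = 0.45029.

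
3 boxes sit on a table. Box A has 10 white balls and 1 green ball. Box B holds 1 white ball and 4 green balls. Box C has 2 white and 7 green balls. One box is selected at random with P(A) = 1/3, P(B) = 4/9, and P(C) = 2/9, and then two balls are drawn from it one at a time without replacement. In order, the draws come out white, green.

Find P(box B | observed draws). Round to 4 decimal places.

0.5473

The likelihood of the observed sequence under each hypothesis: P(data | box A) = (10/11)(1/10) = 0.090909; P(data | box B) = (1/5)(4/4) = 0.2; P(data | box C) = (2/9)(7/8) = 0.19444.
Weighting by the prior gives 1/3 · 0.090909 = 0.030303, 4/9 · 0.2 = 0.088889, 2/9 · 0.19444 = 0.04321; these sum to 0.1624.
By Bayes' rule, P(box B | data) = (0.088889) / (0.1624) = 0.54734.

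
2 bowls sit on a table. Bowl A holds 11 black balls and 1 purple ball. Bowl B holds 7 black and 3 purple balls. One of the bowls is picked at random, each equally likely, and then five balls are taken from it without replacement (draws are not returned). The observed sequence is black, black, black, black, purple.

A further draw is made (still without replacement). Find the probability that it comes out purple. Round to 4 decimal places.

The likelihood of the observed sequence under each hypothesis: P(data | bowl A) = (11/12)(10/11)(9/10)(8/9)(1/8) = 1/12; P(data | bowl B) = (7/10)(6/9)(5/8)(4/7)(3/6) = 1/12.
Weighting by the prior gives 1/2 · 1/12 = 1/24, 1/2 · 1/12 = 1/24; with total 1/12.
Dividing through by the total gives posterior P(bowl A | data) = 1/2, P(bowl B | data) = 1/2.
The predictive probability is P(purple next | data) = (0)(1/2) + (2/5)(1/2) = 1/5.

0.2000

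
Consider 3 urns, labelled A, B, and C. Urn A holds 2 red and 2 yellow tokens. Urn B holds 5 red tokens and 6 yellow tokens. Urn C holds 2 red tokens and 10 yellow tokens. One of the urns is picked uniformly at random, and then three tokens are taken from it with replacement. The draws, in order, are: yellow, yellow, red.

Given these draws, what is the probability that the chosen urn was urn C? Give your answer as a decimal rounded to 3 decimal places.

0.308

Under each hypothesis, the probability of the observed sequence is: P(data | urn A) = (2/4)(2/4)(2/4) = 0.125; P(data | urn B) = (6/11)(6/11)(5/11) = 0.13524; P(data | urn C) = (10/12)(10/12)(2/12) = 0.11574.
The prior-weighted likelihoods are 1/3 · 0.125 = 0.041667, 1/3 · 0.13524 = 0.045079, 1/3 · 0.11574 = 0.03858; these sum to 0.12533.
Therefore the posterior P(urn C | data) = (0.03858) / (0.12533) = 0.30784.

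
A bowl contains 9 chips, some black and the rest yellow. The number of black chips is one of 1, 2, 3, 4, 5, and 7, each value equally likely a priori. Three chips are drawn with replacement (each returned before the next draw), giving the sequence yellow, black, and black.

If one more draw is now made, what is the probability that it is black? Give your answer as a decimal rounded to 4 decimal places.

0.5229

Under each hypothesis, the probability of the observed sequence is: P(data | r = 1) = (8/9)(1/9)(1/9) = 0.010974; P(data | r = 2) = (7/9)(2/9)(2/9) = 0.038409; P(data | r = 3) = (6/9)(3/9)(3/9) = 0.074074; P(data | r = 4) = (5/9)(4/9)(4/9) = 0.10974; P(data | r = 5) = (4/9)(5/9)(5/9) = 0.13717; P(data | r = 7) = (2/9)(7/9)(7/9) = 0.13443.
The prior-weighted likelihoods are 1/6 · 0.010974 = 0.001829, 1/6 · 0.038409 = 0.0064015, 1/6 · 0.074074 = 0.012346, 1/6 · 0.10974 = 0.01829, 1/6 · 0.13717 = 0.022862, 1/6 · 0.13443 = 0.022405; these sum to 0.084134.
Normalising, the posterior is P(r = 1 | data) = 0.021739, P(r = 2 | data) = 0.076087, P(r = 3 | data) = 0.14674, P(r = 4 | data) = 0.21739, P(r = 5 | data) = 0.27174, P(r = 7 | data) = 0.2663.
So P(black next | data) = Σ P(black next | H) P(H | data) = (1/9)(0.021739) + (2/9)(0.076087) + (1/3)(0.14674) + (4/9)(0.21739) + (5/9)(0.27174) + (7/9)(0.2663) = 0.52295.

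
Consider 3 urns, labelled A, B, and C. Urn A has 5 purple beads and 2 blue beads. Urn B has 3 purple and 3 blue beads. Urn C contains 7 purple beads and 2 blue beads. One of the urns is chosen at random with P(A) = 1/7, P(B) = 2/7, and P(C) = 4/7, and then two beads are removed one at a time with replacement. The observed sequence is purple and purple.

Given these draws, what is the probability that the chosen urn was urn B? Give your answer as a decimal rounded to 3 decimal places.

0.146

Compute the likelihood of the observed sequence for each case: P(data | urn A) = (5/7)(5/7) = 0.5102; P(data | urn B) = (3/6)(3/6) = 0.25; P(data | urn C) = (7/9)(7/9) = 0.60494.
The prior-weighted likelihoods are 1/7 · 0.5102 = 0.072886, 2/7 · 0.25 = 0.071429, 4/7 · 0.60494 = 0.34568; with total 0.48999.
So P(urn B | data) = (0.071429) / (0.48999) = 0.14577.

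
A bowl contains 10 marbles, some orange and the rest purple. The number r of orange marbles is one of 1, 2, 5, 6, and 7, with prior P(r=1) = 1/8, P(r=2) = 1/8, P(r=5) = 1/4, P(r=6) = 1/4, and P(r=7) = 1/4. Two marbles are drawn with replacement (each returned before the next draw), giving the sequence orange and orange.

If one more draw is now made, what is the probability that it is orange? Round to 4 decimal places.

Under each hypothesis, the probability of the observed sequence is: P(data | r = 1) = (1/10)(1/10) = 1/100; P(data | r = 2) = (2/10)(2/10) = 1/25; P(data | r = 5) = (5/10)(5/10) = 1/4; P(data | r = 6) = (6/10)(6/10) = 9/25; P(data | r = 7) = (7/10)(7/10) = 49/100.
The prior-weighted likelihoods are 1/8 · 1/100 = 1/800, 1/8 · 1/25 = 1/200, 1/4 · 1/4 = 1/16, 1/4 · 9/25 = 9/100, 1/4 · 49/100 = 49/400; these sum to 9/32.
Dividing through by the total gives posterior P(r = 1 | data) = 1/225, P(r = 2 | data) = 4/225, P(r = 5 | data) = 2/9, P(r = 6 | data) = 8/25, P(r = 7 | data) = 98/225.
Averaging over the posterior, P(orange next | data) = (1/10)(1/225) + (1/5)(4/225) + (1/2)(2/9) + (3/5)(8/25) + (7/10)(98/225) = 153/250.

0.6120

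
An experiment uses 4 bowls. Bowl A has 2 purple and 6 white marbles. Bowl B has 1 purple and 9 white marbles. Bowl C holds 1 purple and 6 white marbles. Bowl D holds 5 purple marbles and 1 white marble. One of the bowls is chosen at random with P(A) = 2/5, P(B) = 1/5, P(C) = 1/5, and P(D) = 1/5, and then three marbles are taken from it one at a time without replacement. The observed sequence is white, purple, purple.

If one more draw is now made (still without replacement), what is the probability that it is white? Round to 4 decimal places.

0.3000

Under each hypothesis, the probability of the observed sequence is: P(data | bowl A) = (6/8)(2/7)(1/6) = 1/28; P(data | bowl B) = (9/10)(1/9)(0/8) = 0; P(data | bowl C) = (6/7)(1/6)(0/5) = 0; P(data | bowl D) = (1/6)(5/5)(4/4) = 1/6.
Multiplying each by its prior: 2/5 · 1/28 = 1/70, 1/5 · 0 = 0, 1/5 · 0 = 0, 1/5 · 1/6 = 1/30; these sum to 1/21.
The posterior is then P(bowl A | data) = 3/10, P(bowl B | data) = 0, P(bowl C | data) = 0, P(bowl D | data) = 7/10.
So P(white next | data) = Σ P(white next | H) P(H | data) = (1)(3/10) + (0)(7/10) = 3/10.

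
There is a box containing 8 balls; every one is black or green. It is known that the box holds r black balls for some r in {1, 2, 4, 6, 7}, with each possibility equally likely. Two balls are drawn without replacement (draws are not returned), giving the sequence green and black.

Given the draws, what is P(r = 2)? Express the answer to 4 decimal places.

0.2222

Compute the likelihood of the observed sequence for each case: P(data | r = 1) = (7/8)(1/7) = 1/8; P(data | r = 2) = (6/8)(2/7) = 3/14; P(data | r = 4) = (4/8)(4/7) = 2/7; P(data | r = 6) = (2/8)(6/7) = 3/14; P(data | r = 7) = (1/8)(7/7) = 1/8.
Weighting by the prior gives 1/5 · 1/8 = 1/40, 1/5 · 3/14 = 3/70, 1/5 · 2/7 = 2/35, 1/5 · 3/14 = 3/70, 1/5 · 1/8 = 1/40; summing to 27/140.
So P(r = 2 | data) = (3/70) / (27/140) = 2/9.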